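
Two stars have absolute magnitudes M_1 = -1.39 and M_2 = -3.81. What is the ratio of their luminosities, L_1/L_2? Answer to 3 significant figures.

L_1/L_2 ≈ 0.108

ΔM = M_1 − M_2 = 2.42
L_1/L_2 = 10^(−0.4 ΔM) = 10^-0.968 = 0.1076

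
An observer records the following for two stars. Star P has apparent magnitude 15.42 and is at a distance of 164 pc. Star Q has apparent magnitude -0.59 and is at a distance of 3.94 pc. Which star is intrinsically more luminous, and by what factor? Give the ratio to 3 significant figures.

Star P: M = m − 5 log₁₀ d + 5 = 15.42 − 5·2.2148 + 5 = 9.346
Star Q: M = m − 5 log₁₀ d + 5 = -0.59 − 5·0.5955 + 5 = 1.433
ΔM = M_P − M_Q = 9.346 − (1.433) = 7.913; smaller M is more luminous → Star Q.
L ratio = 10^(0.4 |ΔM|) = 10^3.165 = 1463

Star Q is more luminous, by a factor of 1460.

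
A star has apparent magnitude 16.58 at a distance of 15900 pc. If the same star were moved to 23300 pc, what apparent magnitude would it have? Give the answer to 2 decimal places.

m ≈ 17.41

Flux ∝ 1/d², so Δm = 5 log₁₀(d₂/d₁) = 5 log₁₀(23300/15900) = 0.830
m₂ = m₁ + Δm = 16.58 + (0.830) = 17.410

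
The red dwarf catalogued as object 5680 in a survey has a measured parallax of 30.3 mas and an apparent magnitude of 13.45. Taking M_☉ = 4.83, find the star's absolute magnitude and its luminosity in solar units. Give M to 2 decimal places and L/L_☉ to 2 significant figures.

d = 1/p = 1000/30.3 mas = 33.00 pc
M = m − 5 log₁₀ d + 5 = 13.45 − 5·1.5186 + 5 = 10.857
M − M_☉ = 10.857 − 4.83 = 6.027
L/L_☉ = 10^(−0.4 × 6.027) = 3.883×10^-3

M ≈ 10.86; L/L_☉ ≈ 3.9×10^-3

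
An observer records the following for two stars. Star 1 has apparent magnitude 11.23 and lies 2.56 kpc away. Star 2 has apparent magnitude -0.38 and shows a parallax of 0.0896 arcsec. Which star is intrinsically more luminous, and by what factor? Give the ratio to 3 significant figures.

Star 1 is more luminous, by a factor of 1.19.

Star 1: d = 2.56 kpc = 2560 pc
Star 1: M = m − 5 log₁₀ d + 5 = 11.23 − 5·3.4082 + 5 = -0.811
Star 2: d = 1/p = 1/0.0896″ = 11.16 pc
Star 2: M = m − 5 log₁₀ d + 5 = -0.38 − 5·1.0477 + 5 = -0.618
ΔM = M_1 − M_2 = -0.811 − (-0.618) = -0.193; smaller M is more luminous → Star 1.
L ratio = 10^(0.4 |ΔM|) = 10^0.077 = 1.194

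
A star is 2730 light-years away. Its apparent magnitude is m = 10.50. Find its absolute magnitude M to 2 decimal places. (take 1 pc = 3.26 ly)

d = 2730 ly / 3.26 = 837.4 pc
5 log₁₀(d/10 pc) = 5 log₁₀(837.4) − 5 = 9.615
M = m − 5 log₁₀(d/10) = 10.50 − 9.615 = 0.885

M ≈ 0.89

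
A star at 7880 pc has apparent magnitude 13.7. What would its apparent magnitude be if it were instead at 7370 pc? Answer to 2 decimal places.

m ≈ 13.55

Flux ∝ 1/d², so Δm = 5 log₁₀(d₂/d₁) = 5 log₁₀(7370/7880) = -0.145
m₂ = m₁ + Δm = 13.7 + (-0.145) = 13.555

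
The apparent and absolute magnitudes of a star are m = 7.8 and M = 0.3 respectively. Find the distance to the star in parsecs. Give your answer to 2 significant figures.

d ≈ 320 pc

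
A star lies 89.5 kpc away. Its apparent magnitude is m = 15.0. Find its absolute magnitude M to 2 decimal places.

M ≈ -4.76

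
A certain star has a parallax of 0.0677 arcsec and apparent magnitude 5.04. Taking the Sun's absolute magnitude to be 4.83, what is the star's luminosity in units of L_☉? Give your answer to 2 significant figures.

L/L_☉ ≈ 1.8

d = 1/p = 1/0.0677″ = 14.77 pc
M = m − 5 log₁₀ d + 5 = 5.04 − 5·1.1694 + 5 = 4.193
M − M_☉ = 4.193 − 4.83 = -0.637
L/L_☉ = 10^(−0.4 × -0.637) = 1.798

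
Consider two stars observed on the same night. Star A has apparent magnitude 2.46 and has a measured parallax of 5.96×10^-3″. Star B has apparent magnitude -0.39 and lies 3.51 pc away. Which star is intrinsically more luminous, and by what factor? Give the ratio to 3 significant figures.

Star A is more luminous, by a factor of 166.

Star A: d = 1/p = 1/5.96×10^-3″ = 167.8 pc
Star A: M = m − 5 log₁₀ d + 5 = 2.46 − 5·2.2248 + 5 = -3.664
Star B: M = m − 5 log₁₀ d + 5 = -0.39 − 5·0.5453 + 5 = 1.883
ΔM = M_A − M_B = -3.664 − (1.883) = -5.547; smaller M is more luminous → Star A.
L ratio = 10^(0.4 |ΔM|) = 10^2.219 = 165.5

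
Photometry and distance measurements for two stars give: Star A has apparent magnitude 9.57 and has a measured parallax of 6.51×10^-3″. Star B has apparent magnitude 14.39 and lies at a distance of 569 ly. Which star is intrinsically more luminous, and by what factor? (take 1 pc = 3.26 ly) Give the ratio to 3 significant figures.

Star A: d = 1/p = 1/6.51×10^-3″ = 153.6 pc
Star A: M = m − 5 log₁₀ d + 5 = 9.57 − 5·2.1864 + 5 = 3.638
Star B: d = 569 ly / 3.26 = 174.5 pc
Star B: M = m − 5 log₁₀ d + 5 = 14.39 − 5·2.2419 + 5 = 8.181
ΔM = M_A − M_B = 3.638 − (8.181) = -4.543; smaller M is more luminous → Star A.
L ratio = 10^(0.4 |ΔM|) = 10^1.817 = 65.62

Star A is more luminous, by a factor of 65.6.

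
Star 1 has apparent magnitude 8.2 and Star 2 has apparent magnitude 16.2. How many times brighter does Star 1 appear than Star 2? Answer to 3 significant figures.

Magnitude difference = -8.0
Flux ratio = 10^(−0.4 Δm) = 10^(−0.4 × -8.0) = 10^3.200 = 1585

1580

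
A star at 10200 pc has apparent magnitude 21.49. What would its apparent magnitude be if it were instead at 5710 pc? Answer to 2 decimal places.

Flux ∝ 1/d², so Δm = 5 log₁₀(d₂/d₁) = 5 log₁₀(5710/10200) = -1.260
m₂ = m₁ + Δm = 21.49 + (-1.260) = 20.230

m ≈ 20.23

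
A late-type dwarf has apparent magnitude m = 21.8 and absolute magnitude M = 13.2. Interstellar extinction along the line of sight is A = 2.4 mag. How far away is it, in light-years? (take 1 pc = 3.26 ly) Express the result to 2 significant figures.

d ≈ 570 ly

m − M = 5 log₁₀(d/10 pc) + A  ⇒  21.8 − (13.2) − 2.4 = 5 log₁₀(d/10)
6.200 = 5 log₁₀(d/10)
log₁₀ d = (m − M − A)/5 + 1 = 2.2400
d = 10^2.2400 = 173.8 pc
= 566.5 ly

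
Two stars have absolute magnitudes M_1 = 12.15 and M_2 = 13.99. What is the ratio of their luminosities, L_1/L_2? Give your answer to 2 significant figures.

L_1/L_2 ≈ 5.4

ΔM = M_1 − M_2 = -1.84
L_1/L_2 = 10^(−0.4 ΔM) = 10^0.736 = 5.445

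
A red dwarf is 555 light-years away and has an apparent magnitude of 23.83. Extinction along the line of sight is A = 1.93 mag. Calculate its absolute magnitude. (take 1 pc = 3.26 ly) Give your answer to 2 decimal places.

M ≈ 15.74

d = 555 ly / 3.26 = 170.2 pc
5 log₁₀(d/10 pc) = 5 log₁₀(170.2) − 5 = 6.155
M = m − 5 log₁₀(d/10) − A = 23.83 − 6.155 − 1.93 = 15.745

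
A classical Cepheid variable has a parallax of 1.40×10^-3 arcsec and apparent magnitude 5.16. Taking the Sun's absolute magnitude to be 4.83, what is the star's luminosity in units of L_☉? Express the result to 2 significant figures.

L/L_☉ ≈ 3800

d = 1/p = 1/1.40×10^-3″ = 714.3 pc
M = m − 5 log₁₀ d + 5 = 5.16 − 5·2.8539 + 5 = -4.109
M − M_☉ = -4.109 − 4.83 = -8.939
L/L_☉ = 10^(−0.4 × -8.939) = 3765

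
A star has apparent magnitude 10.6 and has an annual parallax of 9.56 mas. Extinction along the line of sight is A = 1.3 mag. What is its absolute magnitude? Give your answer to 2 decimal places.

p = 9.56 mas = 9.56×10^-3″ → d = 1/p = 104.6 pc
5 log₁₀(d/10 pc) = 5 log₁₀(104.6) − 5 = 5.098
M = m − 5 log₁₀(d/10) − A = 10.6 − 5.098 − 1.3 = 4.202

M ≈ 4.20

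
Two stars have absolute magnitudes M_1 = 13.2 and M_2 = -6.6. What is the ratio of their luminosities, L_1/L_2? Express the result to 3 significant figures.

ΔM = M_1 − M_2 = 19.8
L_1/L_2 = 10^(−0.4 ΔM) = 10^-7.920 = 1.202×10^-8

L_1/L_2 ≈ 1.20×10^-8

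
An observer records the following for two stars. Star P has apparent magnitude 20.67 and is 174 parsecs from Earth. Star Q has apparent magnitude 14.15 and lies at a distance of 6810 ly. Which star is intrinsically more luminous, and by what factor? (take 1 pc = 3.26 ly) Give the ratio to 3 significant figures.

Star P: M = m − 5 log₁₀ d + 5 = 20.67 − 5·2.2405 + 5 = 14.467
Star Q: d = 6810 ly / 3.26 = 2089 pc
Star Q: M = m − 5 log₁₀ d + 5 = 14.15 − 5·3.3199 + 5 = 2.550
ΔM = M_P − M_Q = 14.467 − (2.550) = 11.917; smaller M is more luminous → Star Q.
L ratio = 10^(0.4 |ΔM|) = 10^4.767 = 58450

Star Q is more luminous, by a factor of 58400.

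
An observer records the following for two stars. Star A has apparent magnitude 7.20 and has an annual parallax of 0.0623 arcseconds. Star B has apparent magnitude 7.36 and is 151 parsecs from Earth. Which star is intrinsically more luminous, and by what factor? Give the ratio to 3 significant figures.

Star A: d = 1/p = 1/0.0623″ = 16.05 pc
Star A: M = m − 5 log₁₀ d + 5 = 7.20 − 5·1.2055 + 5 = 6.172
Star B: M = m − 5 log₁₀ d + 5 = 7.36 − 5·2.1790 + 5 = 1.465
ΔM = M_A − M_B = 6.172 − (1.465) = 4.707; smaller M is more luminous → Star B.
L ratio = 10^(0.4 |ΔM|) = 10^1.883 = 76.37

Star B is more luminous, by a factor of 76.4.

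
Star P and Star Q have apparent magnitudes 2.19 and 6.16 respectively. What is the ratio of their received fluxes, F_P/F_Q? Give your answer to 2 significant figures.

F_P/F_Q ≈ 39

Δm = 2.19 − (6.16) = -3.97
Flux ratio = 10^(−0.4 Δm) = 10^(−0.4 × -3.97) = 10^1.588 = 38.73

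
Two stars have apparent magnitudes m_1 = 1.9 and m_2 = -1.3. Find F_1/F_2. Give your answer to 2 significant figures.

F_1/F_2 ≈ 0.052

Δm = 1.9 − (-1.3) = 3.2
Flux ratio = 10^(−0.4 Δm) = 10^(−0.4 × 3.2) = 10^-1.280 = 0.05248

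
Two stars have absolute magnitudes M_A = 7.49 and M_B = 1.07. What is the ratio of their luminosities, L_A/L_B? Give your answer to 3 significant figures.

L_A/L_B ≈ 2.70×10^-3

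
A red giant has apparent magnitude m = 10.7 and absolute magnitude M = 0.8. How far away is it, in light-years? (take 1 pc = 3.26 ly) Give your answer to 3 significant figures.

d ≈ 3110 ly

μ = m − M = 9.900
m − M = 5 log₁₀ d − 5
log₁₀ d = (m − M)/5 + 1 = 2.9800
d = 10^2.9800 = 955.0 pc
= 3113 ly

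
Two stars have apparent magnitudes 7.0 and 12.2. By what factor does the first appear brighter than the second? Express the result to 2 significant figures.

120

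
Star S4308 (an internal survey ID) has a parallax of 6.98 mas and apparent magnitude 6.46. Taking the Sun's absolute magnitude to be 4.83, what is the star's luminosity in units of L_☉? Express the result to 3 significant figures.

L/L_☉ ≈ 45.7

d = 1/p = 1000/6.98 mas = 143.3 pc
M = m − 5 log₁₀ d + 5 = 6.46 − 5·2.1561 + 5 = 0.679
M − M_☉ = 0.679 − 4.83 = -4.151
L/L_☉ = 10^(−0.4 × -4.151) = 45.74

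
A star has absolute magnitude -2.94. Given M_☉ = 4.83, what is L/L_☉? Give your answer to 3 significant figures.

L/L_☉ ≈ 1280

M − M_☉ = -2.94 − 4.83 = -7.770
L/L_☉ = 10^(−0.4 (M − M_☉)) = 10^3.108 = 1282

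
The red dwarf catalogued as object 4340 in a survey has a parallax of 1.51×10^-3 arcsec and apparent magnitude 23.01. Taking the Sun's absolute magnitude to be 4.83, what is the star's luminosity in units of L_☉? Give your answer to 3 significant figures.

L/L_☉ ≈ 2.34×10^-4

d = 1/p = 1/1.51×10^-3″ = 662.3 pc
M = m − 5 log₁₀ d + 5 = 23.01 − 5·2.8210 + 5 = 13.905
M − M_☉ = 13.905 − 4.83 = 9.075
L/L_☉ = 10^(−0.4 × 9.075) = 2.344×10^-4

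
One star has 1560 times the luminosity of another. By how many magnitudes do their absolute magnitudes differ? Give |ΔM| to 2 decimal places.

|ΔM| ≈ 7.98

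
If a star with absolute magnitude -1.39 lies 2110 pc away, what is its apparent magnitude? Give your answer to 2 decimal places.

m ≈ 10.23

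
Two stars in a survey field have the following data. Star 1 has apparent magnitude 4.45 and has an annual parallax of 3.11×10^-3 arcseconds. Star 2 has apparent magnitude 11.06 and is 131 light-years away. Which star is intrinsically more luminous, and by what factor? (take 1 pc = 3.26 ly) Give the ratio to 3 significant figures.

Star 1 is more luminous, by a factor of 28200.

Star 1: d = 1/p = 1/3.11×10^-3″ = 321.5 pc
Star 1: M = m − 5 log₁₀ d + 5 = 4.45 − 5·2.5072 + 5 = -3.086
Star 2: d = 131 ly / 3.26 = 40.18 pc
Star 2: M = m − 5 log₁₀ d + 5 = 11.06 − 5·1.6041 + 5 = 8.040
ΔM = M_1 − M_2 = -3.086 − (8.040) = -11.126; smaller M is more luminous → Star 1.
L ratio = 10^(0.4 |ΔM|) = 10^4.450 = 28210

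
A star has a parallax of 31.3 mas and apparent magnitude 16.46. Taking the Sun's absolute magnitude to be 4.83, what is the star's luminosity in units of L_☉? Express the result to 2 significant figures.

L/L_☉ ≈ 2.3×10^-4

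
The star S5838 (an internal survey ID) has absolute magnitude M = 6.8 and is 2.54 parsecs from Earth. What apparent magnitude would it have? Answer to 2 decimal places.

m = M + 5 log₁₀ d − 5 = 6.8 + 5·0.4048 − 5 = 3.824

m ≈ 3.82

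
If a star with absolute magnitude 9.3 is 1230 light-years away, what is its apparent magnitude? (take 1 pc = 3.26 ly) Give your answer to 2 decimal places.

d = 1230 ly / 3.26 = 377.3 pc
m = M + 5 log₁₀ d − 5 = 9.3 + 5·2.5767 − 5 = 17.183

m ≈ 17.18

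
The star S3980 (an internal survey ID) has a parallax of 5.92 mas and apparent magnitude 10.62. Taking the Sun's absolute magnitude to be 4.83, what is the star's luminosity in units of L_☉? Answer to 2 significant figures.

L/L_☉ ≈ 1.4

d = 1/p = 1000/5.92 mas = 168.9 pc
M = m − 5 log₁₀ d + 5 = 10.62 − 5·2.2277 + 5 = 4.482
M − M_☉ = 4.482 − 4.83 = -0.348
L/L_☉ = 10^(−0.4 × -0.348) = 1.378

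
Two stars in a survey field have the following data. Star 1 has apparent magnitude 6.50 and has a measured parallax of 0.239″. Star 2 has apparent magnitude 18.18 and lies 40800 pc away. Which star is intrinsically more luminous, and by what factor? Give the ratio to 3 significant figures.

Star 2 is more luminous, by a factor of 2020.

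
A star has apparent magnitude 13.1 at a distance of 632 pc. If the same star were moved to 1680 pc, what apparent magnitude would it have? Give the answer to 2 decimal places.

m ≈ 15.22

Flux ∝ 1/d², so Δm = 5 log₁₀(d₂/d₁) = 5 log₁₀(1680/632) = 2.123
m₂ = m₁ + Δm = 13.1 + (2.123) = 15.223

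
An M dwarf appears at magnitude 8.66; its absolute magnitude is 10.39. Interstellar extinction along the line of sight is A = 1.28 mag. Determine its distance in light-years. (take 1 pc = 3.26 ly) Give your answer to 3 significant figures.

d ≈ 8.15 ly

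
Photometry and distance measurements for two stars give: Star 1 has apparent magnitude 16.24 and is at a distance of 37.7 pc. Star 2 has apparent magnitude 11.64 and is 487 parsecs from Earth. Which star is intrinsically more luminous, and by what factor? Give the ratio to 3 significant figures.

Star 2 is more luminous, by a factor of 11500.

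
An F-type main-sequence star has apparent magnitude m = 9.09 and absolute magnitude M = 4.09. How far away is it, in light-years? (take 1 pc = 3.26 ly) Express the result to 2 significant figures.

d ≈ 330 ly

Distance modulus: m − M = 9.09 − (4.09) = 5.000
m − M = 5 log₁₀ d − 5
log₁₀ d = (m − M)/5 + 1 = 2.0000
d = 10^2.0000 = 100.0 pc
= 326.0 ly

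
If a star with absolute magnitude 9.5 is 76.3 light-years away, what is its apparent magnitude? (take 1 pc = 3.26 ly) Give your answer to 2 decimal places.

d = 76.3 ly / 3.26 = 23.40 pc
m = M + 5 log₁₀ d − 5 = 9.5 + 5·1.3693 − 5 = 11.347

m ≈ 11.35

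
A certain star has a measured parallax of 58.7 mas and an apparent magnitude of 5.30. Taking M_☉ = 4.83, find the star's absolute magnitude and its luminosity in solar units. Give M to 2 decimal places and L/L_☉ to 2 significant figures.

d = 1/p = 1000/58.7 mas = 17.04 pc
M = m − 5 log₁₀ d + 5 = 5.30 − 5·1.2314 + 5 = 4.143
M − M_☉ = 4.143 − 4.83 = -0.687
L/L_☉ = 10^(−0.4 × -0.687) = 1.882

M ≈ 4.14; L/L_☉ ≈ 1.9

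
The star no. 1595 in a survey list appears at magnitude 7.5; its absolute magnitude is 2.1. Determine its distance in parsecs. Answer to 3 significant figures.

d ≈ 120 pc

Distance modulus: m − M = 7.5 − (2.1) = 5.400
m − M = 5 log₁₀ d − 5
log₁₀ d = (m − M)/5 + 1 = 2.0800
d = 10^2.0800 = 120.2 pc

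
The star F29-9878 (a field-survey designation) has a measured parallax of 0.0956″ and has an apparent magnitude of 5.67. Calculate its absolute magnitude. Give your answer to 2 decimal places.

d = 1/p = 1/0.0956″ = 10.46 pc
5 log₁₀(d/10 pc) = 5 log₁₀(10.46) − 5 = 0.098
M = m − 5 log₁₀(d/10) = 5.67 − 0.098 = 5.572

M ≈ 5.57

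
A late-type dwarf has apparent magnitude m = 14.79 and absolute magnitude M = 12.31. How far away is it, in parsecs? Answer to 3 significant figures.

Distance modulus: m − M = 14.79 − (12.31) = 2.480
m − M = 5 log₁₀ d − 5
log₁₀ d = (m − M)/5 + 1 = 1.4960
d = 10^1.4960 = 31.33 pc

d ≈ 31.3 pc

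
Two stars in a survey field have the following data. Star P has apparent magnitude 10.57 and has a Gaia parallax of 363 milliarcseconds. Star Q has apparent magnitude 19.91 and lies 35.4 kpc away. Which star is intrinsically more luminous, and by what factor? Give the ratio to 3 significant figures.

Star P: p = 363 mas = 0.363″ → d = 1/p = 2.755 pc
Star P: M = m − 5 log₁₀ d + 5 = 10.57 − 5·0.4401 + 5 = 13.370
Star Q: d = 35.4 kpc = 35400 pc
Star Q: M = m − 5 log₁₀ d + 5 = 19.91 − 5·4.5490 + 5 = 2.165
ΔM = M_P − M_Q = 13.370 − (2.165) = 11.205; smaller M is more luminous → Star Q.
L ratio = 10^(0.4 |ΔM|) = 10^4.482 = 30330

Star Q is more luminous, by a factor of 30300.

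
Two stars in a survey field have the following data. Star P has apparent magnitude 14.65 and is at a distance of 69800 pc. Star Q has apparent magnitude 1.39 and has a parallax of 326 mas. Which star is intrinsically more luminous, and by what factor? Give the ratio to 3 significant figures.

Star P: M = m − 5 log₁₀ d + 5 = 14.65 − 5·4.8439 + 5 = -4.569
Star Q: p = 326 mas = 0.326″ → d = 1/p = 3.067 pc
Star Q: M = m − 5 log₁₀ d + 5 = 1.39 − 5·0.4868 + 5 = 3.956
ΔM = M_P − M_Q = -4.569 − (3.956) = -8.525; smaller M is more luminous → Star P.
L ratio = 10^(0.4 |ΔM|) = 10^3.410 = 2571

Star P is more luminous, by a factor of 2570.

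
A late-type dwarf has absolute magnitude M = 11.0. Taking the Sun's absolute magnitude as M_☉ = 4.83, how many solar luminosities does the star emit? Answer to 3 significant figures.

M − M_☉ = 11.0 − 4.83 = 6.170
L/L_☉ = 10^(−0.4 (M − M_☉)) = 10^-2.468 = 3.404×10^-3

L/L_☉ ≈ 3.40×10^-3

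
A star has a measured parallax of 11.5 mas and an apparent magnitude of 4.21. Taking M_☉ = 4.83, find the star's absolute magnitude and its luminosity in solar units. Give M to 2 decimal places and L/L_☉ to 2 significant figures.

M ≈ -0.49; L/L_☉ ≈ 130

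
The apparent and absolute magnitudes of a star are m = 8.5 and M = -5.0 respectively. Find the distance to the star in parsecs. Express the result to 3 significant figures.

d ≈ 5010 pc

Distance modulus: m − M = 8.5 − (-5.0) = 13.500
m − M = 5 log₁₀ d − 5
log₁₀ d = (m − M)/5 + 1 = 3.7000
d = 10^3.7000 = 5012 pc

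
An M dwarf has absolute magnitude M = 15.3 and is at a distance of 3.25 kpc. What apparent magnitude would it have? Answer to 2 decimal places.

m ≈ 27.86

d = 3.25 kpc = 3250 pc
m = M + 5 log₁₀ d − 5 = 15.3 + 5·3.5119 − 5 = 27.859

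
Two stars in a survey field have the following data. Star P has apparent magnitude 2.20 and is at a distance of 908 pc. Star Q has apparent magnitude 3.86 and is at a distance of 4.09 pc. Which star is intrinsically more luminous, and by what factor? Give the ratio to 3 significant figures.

Star P is more luminous, by a factor of 227000.

Star P: M = m − 5 log₁₀ d + 5 = 2.20 − 5·2.9581 + 5 = -7.590
Star Q: M = m − 5 log₁₀ d + 5 = 3.86 − 5·0.6117 + 5 = 5.801
ΔM = M_P − M_Q = -7.590 − (5.801) = -13.392; smaller M is more luminous → Star P.
L ratio = 10^(0.4 |ΔM|) = 10^5.357 = 227400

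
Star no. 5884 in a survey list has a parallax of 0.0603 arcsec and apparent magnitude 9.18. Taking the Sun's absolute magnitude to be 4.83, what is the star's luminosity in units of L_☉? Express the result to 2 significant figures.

L/L_☉ ≈ 0.050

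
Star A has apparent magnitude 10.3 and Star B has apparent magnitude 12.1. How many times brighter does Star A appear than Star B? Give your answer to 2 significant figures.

5.2

Magnitude difference = -1.8
Flux ratio = 10^(−0.4 Δm) = 10^(−0.4 × -1.8) = 10^0.720 = 5.248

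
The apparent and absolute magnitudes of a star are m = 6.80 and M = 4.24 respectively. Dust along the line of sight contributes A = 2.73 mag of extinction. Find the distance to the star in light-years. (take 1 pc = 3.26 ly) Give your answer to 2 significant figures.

d ≈ 30 ly

m − M = 5 log₁₀(d/10 pc) + A  ⇒  6.80 − (4.24) − 2.73 = 5 log₁₀(d/10)
-0.170 = 5 log₁₀(d/10)
log₁₀ d = (m − M − A)/5 + 1 = 0.9660
d = 10^0.9660 = 9.247 pc
= 30.15 ly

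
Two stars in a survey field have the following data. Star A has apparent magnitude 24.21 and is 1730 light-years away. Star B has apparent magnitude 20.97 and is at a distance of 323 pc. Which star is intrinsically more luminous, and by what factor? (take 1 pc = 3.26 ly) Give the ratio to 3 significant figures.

Star A: d = 1730 ly / 3.26 = 530.7 pc
Star A: M = m − 5 log₁₀ d + 5 = 24.21 − 5·2.7248 + 5 = 15.586
Star B: M = m − 5 log₁₀ d + 5 = 20.97 − 5·2.5092 + 5 = 13.424
ΔM = M_A − M_B = 15.586 − (13.424) = 2.162; smaller M is more luminous → Star B.
L ratio = 10^(0.4 |ΔM|) = 10^0.865 = 7.324

Star B is more luminous, by a factor of 7.32.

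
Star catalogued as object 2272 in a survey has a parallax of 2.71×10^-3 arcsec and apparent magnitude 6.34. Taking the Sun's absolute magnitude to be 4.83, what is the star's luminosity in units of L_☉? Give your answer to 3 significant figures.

d = 1/p = 1/2.71×10^-3″ = 369.0 pc
M = m − 5 log₁₀ d + 5 = 6.34 − 5·2.5670 + 5 = -1.495
M − M_☉ = -1.495 − 4.83 = -6.325
L/L_☉ = 10^(−0.4 × -6.325) = 338.9

L/L_☉ ≈ 339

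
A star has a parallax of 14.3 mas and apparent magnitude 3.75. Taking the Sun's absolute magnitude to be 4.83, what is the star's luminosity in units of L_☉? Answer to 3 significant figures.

d = 1/p = 1000/14.3 mas = 69.93 pc
M = m − 5 log₁₀ d + 5 = 3.75 − 5·1.8447 + 5 = -0.473
M − M_☉ = -0.473 − 4.83 = -5.303
L/L_☉ = 10^(−0.4 × -5.303) = 132.2

L/L_☉ ≈ 132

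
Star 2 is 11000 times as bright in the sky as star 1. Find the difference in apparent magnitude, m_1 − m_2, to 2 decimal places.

m_1 − m_2 ≈ 10.10

Pogson: Δm = −2.5 log₁₀(ratio) = −2.5 log₁₀(11000) = −2.5 × 4.0414 = -10.103
Star 2 is brighter so has the smaller magnitude: m_1 − m_2 is positive.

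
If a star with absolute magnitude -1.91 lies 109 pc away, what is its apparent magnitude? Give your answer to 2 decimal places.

m ≈ 3.28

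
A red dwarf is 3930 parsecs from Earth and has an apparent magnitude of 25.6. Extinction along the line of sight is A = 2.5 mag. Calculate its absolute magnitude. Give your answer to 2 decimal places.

5 log₁₀(d/10 pc) = 5 log₁₀(3930) − 5 = 12.972
M = m − 5 log₁₀(d/10) − A = 25.6 − 12.972 − 2.5 = 10.128

M ≈ 10.13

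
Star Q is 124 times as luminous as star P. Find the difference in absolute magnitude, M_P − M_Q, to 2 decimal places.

M_P − M_Q ≈ 5.23

Pogson: ΔM = −2.5 log₁₀(ratio) = −2.5 log₁₀(124) = −2.5 × 2.0934 = -5.234
Star Q is brighter so has the smaller magnitude: M_P − M_Q is positive.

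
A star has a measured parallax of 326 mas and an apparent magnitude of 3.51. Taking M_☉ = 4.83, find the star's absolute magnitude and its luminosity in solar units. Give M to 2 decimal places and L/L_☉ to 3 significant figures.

M ≈ 6.08; L/L_☉ ≈ 0.317

d = 1/p = 1000/326 mas = 3.067 pc
M = m − 5 log₁₀ d + 5 = 3.51 − 5·0.4868 + 5 = 6.076
M − M_☉ = 6.076 − 4.83 = 1.246
L/L_☉ = 10^(−0.4 × 1.246) = 0.3174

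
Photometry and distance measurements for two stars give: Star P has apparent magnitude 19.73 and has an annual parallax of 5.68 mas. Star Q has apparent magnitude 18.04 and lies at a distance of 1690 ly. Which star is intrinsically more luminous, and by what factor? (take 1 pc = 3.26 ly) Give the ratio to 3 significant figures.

Star P: p = 5.68 mas = 5.68×10^-3″ → d = 1/p = 176.1 pc
Star P: M = m − 5 log₁₀ d + 5 = 19.73 − 5·2.2457 + 5 = 13.502
Star Q: d = 1690 ly / 3.26 = 518.4 pc
Star Q: M = m − 5 log₁₀ d + 5 = 18.04 − 5·2.7147 + 5 = 9.467
ΔM = M_P − M_Q = 13.502 − (9.467) = 4.035; smaller M is more luminous → Star Q.
L ratio = 10^(0.4 |ΔM|) = 10^1.614 = 41.12

Star Q is more luminous, by a factor of 41.1.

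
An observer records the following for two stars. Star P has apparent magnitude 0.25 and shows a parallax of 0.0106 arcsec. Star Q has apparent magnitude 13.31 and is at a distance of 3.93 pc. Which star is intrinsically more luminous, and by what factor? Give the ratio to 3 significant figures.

Star P: d = 1/p = 1/0.0106″ = 94.34 pc
Star P: M = m − 5 log₁₀ d + 5 = 0.25 − 5·1.9747 + 5 = -4.623
Star Q: M = m − 5 log₁₀ d + 5 = 13.31 − 5·0.5944 + 5 = 15.338
ΔM = M_P − M_Q = -4.623 − (15.338) = -19.962; smaller M is more luminous → Star P.
L ratio = 10^(0.4 |ΔM|) = 10^7.985 = 9.652×10^7

Star P is more luminous, by a factor of 9.65×10^7.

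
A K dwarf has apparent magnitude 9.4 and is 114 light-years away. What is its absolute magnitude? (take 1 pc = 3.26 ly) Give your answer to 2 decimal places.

M ≈ 6.68

d = 114 ly / 3.26 = 34.97 pc
5 log₁₀(d/10 pc) = 5 log₁₀(34.97) − 5 = 2.718
M = m − 5 log₁₀(d/10) = 9.4 − 2.718 = 6.682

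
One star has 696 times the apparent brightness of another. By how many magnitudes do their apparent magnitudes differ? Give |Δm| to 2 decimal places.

|Δm| ≈ 7.11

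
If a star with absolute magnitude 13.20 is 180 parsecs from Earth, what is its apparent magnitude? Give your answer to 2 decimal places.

m ≈ 19.48

m = M + 5 log₁₀ d − 5 = 13.20 + 5·2.2553 − 5 = 19.476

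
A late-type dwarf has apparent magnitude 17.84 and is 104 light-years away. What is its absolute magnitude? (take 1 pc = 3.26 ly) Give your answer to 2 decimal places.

M ≈ 15.32

d = 104 ly / 3.26 = 31.90 pc
5 log₁₀(d/10 pc) = 5 log₁₀(31.90) − 5 = 2.519
M = m − 5 log₁₀(d/10) = 17.84 − 2.519 = 15.321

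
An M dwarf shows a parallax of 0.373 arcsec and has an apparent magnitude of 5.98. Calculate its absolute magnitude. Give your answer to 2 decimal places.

d = 1/p = 1/0.373″ = 2.681 pc
5 log₁₀(d/10 pc) = 5 log₁₀(2.681) − 5 = -2.859
M = m − 5 log₁₀(d/10) = 5.98 + 2.859 = 8.839

M ≈ 8.84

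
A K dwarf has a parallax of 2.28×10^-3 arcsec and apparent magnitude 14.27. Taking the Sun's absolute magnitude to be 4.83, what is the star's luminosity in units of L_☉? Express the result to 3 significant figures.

L/L_☉ ≈ 0.322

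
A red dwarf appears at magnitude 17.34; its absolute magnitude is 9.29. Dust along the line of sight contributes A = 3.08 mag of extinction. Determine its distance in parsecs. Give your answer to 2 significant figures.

m − M = 5 log₁₀(d/10 pc) + A  ⇒  17.34 − (9.29) − 3.08 = 5 log₁₀(d/10)
4.970 = 5 log₁₀(d/10)
log₁₀ d = (m − M − A)/5 + 1 = 1.9940
d = 10^1.9940 = 98.63 pc

d ≈ 99 pc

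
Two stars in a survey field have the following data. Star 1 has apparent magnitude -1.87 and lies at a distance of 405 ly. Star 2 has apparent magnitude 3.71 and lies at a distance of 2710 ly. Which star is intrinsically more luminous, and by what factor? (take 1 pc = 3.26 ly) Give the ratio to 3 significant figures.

Star 1: d = 405 ly / 3.26 = 124.2 pc
Star 1: M = m − 5 log₁₀ d + 5 = -1.87 − 5·2.0942 + 5 = -7.341
Star 2: d = 2710 ly / 3.26 = 831.3 pc
Star 2: M = m − 5 log₁₀ d + 5 = 3.71 − 5·2.9198 + 5 = -5.889
ΔM = M_1 − M_2 = -7.341 − (-5.889) = -1.452; smaller M is more luminous → Star 1.
L ratio = 10^(0.4 |ΔM|) = 10^0.581 = 3.810

Star 1 is more luminous, by a factor of 3.81.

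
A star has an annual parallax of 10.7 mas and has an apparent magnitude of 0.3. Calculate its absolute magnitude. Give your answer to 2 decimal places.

M ≈ -4.55

p = 10.7 mas = 0.0107″ → d = 1/p = 93.46 pc
5 log₁₀(d/10 pc) = 5 log₁₀(93.46) − 5 = 4.853
M = m − 5 log₁₀(d/10) = 0.3 − 4.853 = -4.553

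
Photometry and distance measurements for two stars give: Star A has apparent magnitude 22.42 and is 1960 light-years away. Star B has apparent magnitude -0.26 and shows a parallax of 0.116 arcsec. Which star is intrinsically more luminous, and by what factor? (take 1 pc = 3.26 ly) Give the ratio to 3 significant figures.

Star B is more luminous, by a factor of 243000.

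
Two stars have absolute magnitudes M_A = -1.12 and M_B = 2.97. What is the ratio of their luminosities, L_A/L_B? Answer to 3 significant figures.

L_A/L_B ≈ 43.3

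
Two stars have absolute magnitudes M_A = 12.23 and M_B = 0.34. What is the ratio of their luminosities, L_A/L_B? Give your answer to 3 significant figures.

ΔM = M_A − M_B = 11.89
L_A/L_B = 10^(−0.4 ΔM) = 10^-4.756 = 1.754×10^-5

L_A/L_B ≈ 1.75×10^-5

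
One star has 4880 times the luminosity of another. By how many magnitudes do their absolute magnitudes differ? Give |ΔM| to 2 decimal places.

|ΔM| ≈ 9.22

Pogson: ΔM = −2.5 log₁₀(ratio) = −2.5 log₁₀(4880) = −2.5 × 3.6884 = -9.221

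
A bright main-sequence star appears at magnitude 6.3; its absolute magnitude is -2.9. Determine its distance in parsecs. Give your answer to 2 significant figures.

d ≈ 690 pc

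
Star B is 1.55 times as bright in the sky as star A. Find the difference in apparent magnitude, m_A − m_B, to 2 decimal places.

Pogson: Δm = −2.5 log₁₀(ratio) = −2.5 log₁₀(1.55) = −2.5 × 0.1903 = -0.476
Star B is brighter so has the smaller magnitude: m_A − m_B is positive.

m_A − m_B ≈ 0.48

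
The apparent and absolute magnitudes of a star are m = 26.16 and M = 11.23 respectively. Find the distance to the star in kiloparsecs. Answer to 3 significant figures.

Distance modulus: m − M = 26.16 − (11.23) = 14.930
m − M = 5 log₁₀ d − 5
log₁₀ d = (m − M)/5 + 1 = 3.9860
d = 10^3.9860 = 9683 pc
= 9.683 kpc

d ≈ 9.68 kpc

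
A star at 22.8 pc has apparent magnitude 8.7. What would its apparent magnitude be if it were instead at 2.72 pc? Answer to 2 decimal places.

m ≈ 4.08

Flux ∝ 1/d², so Δm = 5 log₁₀(d₂/d₁) = 5 log₁₀(2.72/22.8) = -4.617
m₂ = m₁ + Δm = 8.7 + (-4.617) = 4.083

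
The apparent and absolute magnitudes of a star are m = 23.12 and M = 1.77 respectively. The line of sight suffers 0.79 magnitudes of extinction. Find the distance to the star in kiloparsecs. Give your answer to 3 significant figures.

m − M = 5 log₁₀(d/10 pc) + A  ⇒  23.12 − (1.77) − 0.79 = 5 log₁₀(d/10)
20.560 = 5 log₁₀(d/10)
log₁₀ d = (m − M − A)/5 + 1 = 5.1120
d = 10^5.1120 = 129400 pc
= 129.4 kpc

d ≈ 129 kpc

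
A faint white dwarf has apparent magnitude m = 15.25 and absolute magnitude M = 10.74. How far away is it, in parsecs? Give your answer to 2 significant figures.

μ = m − M = 4.510
m − M = 5 log₁₀ d − 5
log₁₀ d = (m − M)/5 + 1 = 1.9020
d = 10^1.9020 = 79.80 pc

d ≈ 80 pc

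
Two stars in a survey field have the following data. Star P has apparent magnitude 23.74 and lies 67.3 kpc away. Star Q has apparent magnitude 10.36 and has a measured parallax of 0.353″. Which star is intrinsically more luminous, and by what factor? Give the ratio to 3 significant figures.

Star P: d = 67.3 kpc = 67300 pc
Star P: M = m − 5 log₁₀ d + 5 = 23.74 − 5·4.8280 + 5 = 4.600
Star Q: d = 1/p = 1/0.353″ = 2.833 pc
Star Q: M = m − 5 log₁₀ d + 5 = 10.36 − 5·0.4522 + 5 = 13.099
ΔM = M_P − M_Q = 4.600 − (13.099) = -8.499; smaller M is more luminous → Star P.
L ratio = 10^(0.4 |ΔM|) = 10^3.400 = 2509

Star P is more luminous, by a factor of 2510.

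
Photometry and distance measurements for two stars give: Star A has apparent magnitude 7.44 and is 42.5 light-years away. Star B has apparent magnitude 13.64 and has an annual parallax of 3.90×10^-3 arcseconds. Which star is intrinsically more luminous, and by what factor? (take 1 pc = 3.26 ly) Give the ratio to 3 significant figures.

Star A: d = 42.5 ly / 3.26 = 13.04 pc
Star A: M = m − 5 log₁₀ d + 5 = 7.44 − 5·1.1152 + 5 = 6.864
Star B: d = 1/p = 1/3.90×10^-3″ = 256.4 pc
Star B: M = m − 5 log₁₀ d + 5 = 13.64 − 5·2.4089 + 5 = 6.595
ΔM = M_A − M_B = 6.864 − (6.595) = 0.269; smaller M is more luminous → Star B.
L ratio = 10^(0.4 |ΔM|) = 10^0.108 = 1.281

Star B is more luminous, by a factor of 1.28.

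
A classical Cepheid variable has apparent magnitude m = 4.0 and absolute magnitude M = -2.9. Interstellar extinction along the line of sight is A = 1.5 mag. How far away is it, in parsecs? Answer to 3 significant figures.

m − M = 5 log₁₀(d/10 pc) + A  ⇒  4.0 − (-2.9) − 1.5 = 5 log₁₀(d/10)
5.400 = 5 log₁₀(d/10)
log₁₀ d = (m − M − A)/5 + 1 = 2.0800
d = 10^2.0800 = 120.2 pc

d ≈ 120 pc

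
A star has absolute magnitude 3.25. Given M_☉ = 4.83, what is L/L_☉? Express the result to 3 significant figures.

L/L_☉ ≈ 4.29

M − M_☉ = 3.25 − 4.83 = -1.580
L/L_☉ = 10^(−0.4 (M − M_☉)) = 10^0.632 = 4.285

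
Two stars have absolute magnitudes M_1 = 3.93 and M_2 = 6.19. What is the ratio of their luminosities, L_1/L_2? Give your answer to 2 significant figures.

ΔM = M_1 − M_2 = -2.26
L_1/L_2 = 10^(−0.4 ΔM) = 10^0.904 = 8.017

L_1/L_2 ≈ 8.0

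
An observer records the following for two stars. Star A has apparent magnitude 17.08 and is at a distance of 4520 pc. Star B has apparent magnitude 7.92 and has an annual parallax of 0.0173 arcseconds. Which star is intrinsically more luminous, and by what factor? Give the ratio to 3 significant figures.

Star A is more luminous, by a factor of 1.33.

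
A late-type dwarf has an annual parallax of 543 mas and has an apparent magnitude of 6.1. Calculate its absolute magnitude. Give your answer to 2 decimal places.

M ≈ 9.77

p = 543 mas = 0.543″ → d = 1/p = 1.842 pc
5 log₁₀(d/10 pc) = 5 log₁₀(1.842) − 5 = -3.674
M = m − 5 log₁₀(d/10) = 6.1 + 3.674 = 9.774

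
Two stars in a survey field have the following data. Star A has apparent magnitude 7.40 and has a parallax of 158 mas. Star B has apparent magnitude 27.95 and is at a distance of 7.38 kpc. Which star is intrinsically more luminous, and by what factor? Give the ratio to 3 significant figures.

Star A is more luminous, by a factor of 122.

Star A: p = 158 mas = 0.158″ → d = 1/p = 6.329 pc
Star A: M = m − 5 log₁₀ d + 5 = 7.40 − 5·0.8013 + 5 = 8.393
Star B: d = 7.38 kpc = 7380 pc
Star B: M = m − 5 log₁₀ d + 5 = 27.95 − 5·3.8681 + 5 = 13.610
ΔM = M_A − M_B = 8.393 − (13.610) = -5.216; smaller M is more luminous → Star A.
L ratio = 10^(0.4 |ΔM|) = 10^2.087 = 122.1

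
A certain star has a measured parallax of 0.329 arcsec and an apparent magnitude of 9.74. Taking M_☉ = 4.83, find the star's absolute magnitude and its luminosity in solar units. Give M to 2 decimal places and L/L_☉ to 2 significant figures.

M ≈ 12.33; L/L_☉ ≈ 1.0×10^-3

d = 1/p = 1/0.329″ = 3.040 pc
M = m − 5 log₁₀ d + 5 = 9.74 − 5·0.4828 + 5 = 12.326
M − M_☉ = 12.326 − 4.83 = 7.496
L/L_☉ = 10^(−0.4 × 7.496) = 1.004×10^-3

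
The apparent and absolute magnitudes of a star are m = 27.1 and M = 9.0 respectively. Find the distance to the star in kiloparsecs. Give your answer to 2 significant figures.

d ≈ 42 kpc

Distance modulus: m − M = 27.1 − (9.0) = 18.100
m − M = 5 log₁₀ d − 5
log₁₀ d = (m − M)/5 + 1 = 4.6200
d = 10^4.6200 = 41690 pc
= 41.69 kpc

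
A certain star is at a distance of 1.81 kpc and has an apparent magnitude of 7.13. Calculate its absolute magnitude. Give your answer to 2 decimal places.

d = 1.81 kpc = 1810 pc
5 log₁₀(d/10 pc) = 5 log₁₀(1810) − 5 = 11.288
M = m − 5 log₁₀(d/10) = 7.13 − 11.288 = -4.158

M ≈ -4.16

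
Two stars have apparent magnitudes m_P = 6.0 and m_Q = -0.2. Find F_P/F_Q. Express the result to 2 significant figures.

F_P/F_Q ≈ 3.3×10^-3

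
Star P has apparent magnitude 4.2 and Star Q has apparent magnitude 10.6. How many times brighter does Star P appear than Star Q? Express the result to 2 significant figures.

360

Δm = 4.2 − (10.6) = -6.4
Flux ratio = 10^(−0.4 Δm) = 10^(−0.4 × -6.4) = 10^2.560 = 363.1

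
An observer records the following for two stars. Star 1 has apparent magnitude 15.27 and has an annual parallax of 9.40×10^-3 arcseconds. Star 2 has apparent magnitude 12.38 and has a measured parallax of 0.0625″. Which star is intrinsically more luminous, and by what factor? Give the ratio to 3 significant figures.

Star 1 is more luminous, by a factor of 3.09.

Star 1: d = 1/p = 1/9.40×10^-3″ = 106.4 pc
Star 1: M = m − 5 log₁₀ d + 5 = 15.27 − 5·2.0269 + 5 = 10.136
Star 2: d = 1/p = 1/0.0625″ = 16.00 pc
Star 2: M = m − 5 log₁₀ d + 5 = 12.38 − 5·1.2041 + 5 = 11.359
ΔM = M_1 − M_2 = 10.136 − (11.359) = -1.224; smaller M is more luminous → Star 1.
L ratio = 10^(0.4 |ΔM|) = 10^0.490 = 3.087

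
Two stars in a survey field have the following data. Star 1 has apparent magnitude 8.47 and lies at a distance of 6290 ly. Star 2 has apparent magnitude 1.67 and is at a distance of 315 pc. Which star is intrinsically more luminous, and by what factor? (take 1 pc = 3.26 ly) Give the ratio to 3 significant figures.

Star 1: d = 6290 ly / 3.26 = 1929 pc
Star 1: M = m − 5 log₁₀ d + 5 = 8.47 − 5·3.2854 + 5 = -2.957
Star 2: M = m − 5 log₁₀ d + 5 = 1.67 − 5·2.4983 + 5 = -5.822
ΔM = M_1 − M_2 = -2.957 − (-5.822) = 2.864; smaller M is more luminous → Star 2.
L ratio = 10^(0.4 |ΔM|) = 10^1.146 = 13.99

Star 2 is more luminous, by a factor of 14.0.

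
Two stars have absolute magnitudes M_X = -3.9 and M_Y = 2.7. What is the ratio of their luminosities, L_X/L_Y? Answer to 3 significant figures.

ΔM = M_X − M_Y = -6.6
L_X/L_Y = 10^(−0.4 ΔM) = 10^2.640 = 436.5

L_X/L_Y ≈ 437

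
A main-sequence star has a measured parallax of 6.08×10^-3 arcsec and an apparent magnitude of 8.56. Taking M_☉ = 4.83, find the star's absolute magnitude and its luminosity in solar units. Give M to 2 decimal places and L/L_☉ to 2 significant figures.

M ≈ 2.48; L/L_☉ ≈ 8.7

d = 1/p = 1/6.08×10^-3″ = 164.5 pc
M = m − 5 log₁₀ d + 5 = 8.56 − 5·2.2161 + 5 = 2.480
M − M_☉ = 2.480 − 4.83 = -2.350
L/L_☉ = 10^(−0.4 × -2.350) = 8.714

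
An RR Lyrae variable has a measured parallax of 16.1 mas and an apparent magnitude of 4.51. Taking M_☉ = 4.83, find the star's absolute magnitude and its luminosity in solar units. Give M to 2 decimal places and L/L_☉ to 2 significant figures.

M ≈ 0.54; L/L_☉ ≈ 52

d = 1/p = 1000/16.1 mas = 62.11 pc
M = m − 5 log₁₀ d + 5 = 4.51 − 5·1.7932 + 5 = 0.544
M − M_☉ = 0.544 − 4.83 = -4.286
L/L_☉ = 10^(−0.4 × -4.286) = 51.80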